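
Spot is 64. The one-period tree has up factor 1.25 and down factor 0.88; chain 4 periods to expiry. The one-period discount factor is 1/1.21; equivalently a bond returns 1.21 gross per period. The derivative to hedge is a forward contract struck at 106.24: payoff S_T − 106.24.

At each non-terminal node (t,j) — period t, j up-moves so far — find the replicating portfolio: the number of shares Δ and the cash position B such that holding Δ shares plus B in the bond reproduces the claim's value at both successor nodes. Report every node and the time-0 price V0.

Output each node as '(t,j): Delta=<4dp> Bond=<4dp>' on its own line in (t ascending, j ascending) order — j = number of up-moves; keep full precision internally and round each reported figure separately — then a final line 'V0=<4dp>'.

(0,0): Delta=1.0000 Bond=-49.5617
(1,0): Delta=1.0000 Bond=-59.9697
(1,1): Delta=1.0000 Bond=-59.9697
(2,0): Delta=1.0000 Bond=-72.5633
(2,1): Delta=1.0000 Bond=-72.5633
(2,2): Delta=1.0000 Bond=-72.5633
(3,0): Delta=1.0000 Bond=-87.8017
(3,1): Delta=1.0000 Bond=-87.8017
(3,2): Delta=1.0000 Bond=-87.8017
(3,3): Delta=1.0000 Bond=-87.8017
V0=14.4383

Since d<R<u, set p* = (R−d)/(u−d) = 0.8919; price each node as the discounted p*-expectation of its children.
Terminal payoffs: V(4,0)=-67.8595, V(4,1)=-51.7222, V(4,2)=-28.8000, V(4,3)=3.7600, V(4,4)=50.0100
  t=3,j=0: stock 43.6142 → up 54.5178 (V=-51.7222), down 38.3805 (V=-67.8595). Price -44.1874; hedge Δ=1.0000, bond B=-87.8017.
  t=3,j=1: stock 61.9520 → up 77.4400 (V=-28.8000), down 54.5178 (V=-51.7222). Price -25.8497; hedge Δ=1.0000, bond B=-87.8017.
  t=3,j=2: stock 88.0000 → up 110.0000 (V=3.7600), down 77.4400 (V=-28.8000). Price 0.1983; hedge Δ=1.0000, bond B=-87.8017.
  t=3,j=3: stock 125.0000 → up 156.2500 (V=50.0100), down 110.0000 (V=3.7600). Price 37.1983; hedge Δ=1.0000, bond B=-87.8017.
  t=2,j=0: stock 49.5616 → up 61.9520 (V=-25.8497), down 43.6142 (V=-44.1874). Price -23.0017; hedge Δ=1.0000, bond B=-72.5633.
  t=2,j=1: stock 70.4000 → up 88.0000 (V=0.1983), down 61.9520 (V=-25.8497). Price -2.1633; hedge Δ=1.0000, bond B=-72.5633.
  t=2,j=2: stock 100.0000 → up 125.0000 (V=37.1983), down 88.0000 (V=0.1983). Price 27.4367; hedge Δ=1.0000, bond B=-72.5633.
  t=1,j=0: stock 56.3200 → up 70.4000 (V=-2.1633), down 49.5616 (V=-23.0017). Price -3.6497; hedge Δ=1.0000, bond B=-59.9697.
  t=1,j=1: stock 80.0000 → up 100.0000 (V=27.4367), down 70.4000 (V=-2.1633). Price 20.0303; hedge Δ=1.0000, bond B=-59.9697.
  t=0,j=0: stock 64.0000 → up 80.0000 (V=20.0303), down 56.3200 (V=-3.6497). Price 14.4383; hedge Δ=1.0000, bond B=-49.5617.
Check: Δ(0,0)·S0 + B(0,0) = 14.4383 = V0.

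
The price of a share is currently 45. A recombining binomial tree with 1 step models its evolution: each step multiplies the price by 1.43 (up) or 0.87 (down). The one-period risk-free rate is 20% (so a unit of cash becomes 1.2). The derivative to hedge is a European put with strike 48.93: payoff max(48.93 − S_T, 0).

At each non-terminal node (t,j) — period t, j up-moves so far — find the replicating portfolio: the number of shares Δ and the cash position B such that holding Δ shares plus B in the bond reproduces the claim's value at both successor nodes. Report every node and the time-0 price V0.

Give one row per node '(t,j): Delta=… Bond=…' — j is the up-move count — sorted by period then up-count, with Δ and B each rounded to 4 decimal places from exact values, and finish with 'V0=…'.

The replicating-portfolio and risk-neutral prices coincide; use p* = (1.2−0.87)/(1.43−0.87) = 0.5893 for the latter.
Payoff layer (t=1): V(1,0)=9.7800, V(1,1)=0.0000
  t=0,j=0: stock 45.0000 → up 64.3500 (V=0.0000), down 39.1500 (V=9.7800). Price 3.3473; hedge Δ=-0.3881, bond B=20.8116.
The time-0 hedge costs 3.3473, which is the no-arbitrage price.

(0,0): Delta=-0.3881 Bond=20.8116
V0=3.3473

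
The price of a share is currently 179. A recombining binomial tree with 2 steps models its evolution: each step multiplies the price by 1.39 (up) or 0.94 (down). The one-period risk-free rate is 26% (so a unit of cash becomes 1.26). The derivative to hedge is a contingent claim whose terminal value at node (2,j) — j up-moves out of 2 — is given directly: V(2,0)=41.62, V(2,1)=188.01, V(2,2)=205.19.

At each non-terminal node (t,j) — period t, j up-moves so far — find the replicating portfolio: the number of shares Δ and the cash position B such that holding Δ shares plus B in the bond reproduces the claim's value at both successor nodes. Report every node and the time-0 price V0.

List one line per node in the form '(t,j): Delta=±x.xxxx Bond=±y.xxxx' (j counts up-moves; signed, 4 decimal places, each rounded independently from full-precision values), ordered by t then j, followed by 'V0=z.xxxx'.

No-arbitrage ⇒ martingale measure with p* = (R−d)/(u−d) = 0.7111.
Terminal values V(2,·): V(2,0)=41.6200, V(2,1)=188.0100, V(2,2)=205.1900
Node (1,0) S=168.2600: V=(p*·188.0100+(1−p*)·41.6200)/1.26=115.6504; Δ=(188.0100−41.6200)/(233.8814−158.1644)=1.9334; B=V−Δ·S=-209.6607
Node (1,1) S=248.8100: V=(p*·205.1900+(1−p*)·188.0100)/1.26=158.9102; Δ=(205.1900−188.0100)/(345.8459−233.8814)=0.1534; B=V−Δ·S=120.7325
Node (0,0) S=179.0000: V=(p*·158.9102+(1−p*)·115.6504)/1.26=116.2008; Δ=(158.9102−115.6504)/(248.8100−168.2600)=0.5371; B=V−Δ·S=20.0679
Check: Δ(0,0)·S0 + B(0,0) = 116.2008 = V0.

(0,0): Delta=0.5371 Bond=20.0679
(1,0): Delta=1.9334 Bond=-209.6607
(1,1): Delta=0.1534 Bond=120.7325
V0=116.2008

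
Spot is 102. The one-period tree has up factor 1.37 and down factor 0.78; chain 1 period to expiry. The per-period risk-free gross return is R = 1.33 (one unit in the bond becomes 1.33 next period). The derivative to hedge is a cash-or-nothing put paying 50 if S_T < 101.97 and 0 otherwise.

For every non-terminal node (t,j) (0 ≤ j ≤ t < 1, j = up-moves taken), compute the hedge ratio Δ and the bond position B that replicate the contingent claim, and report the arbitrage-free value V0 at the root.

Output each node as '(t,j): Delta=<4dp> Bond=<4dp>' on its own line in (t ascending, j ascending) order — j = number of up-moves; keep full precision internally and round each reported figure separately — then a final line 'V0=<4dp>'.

Since d<R<u, set p* = (R−d)/(u−d) = 0.9322; price each node as the discounted p*-expectation of its children.
At expiry t=1: V(1,0)=50.0000, V(1,1)=0.0000
(0,0): S=102.0000. Δ = (V_up−V_dn)/(S_up−S_dn) = (0.0000−50.0000)/(139.7400−79.5600) = -0.8308. V = [p*·0.0000 + (1−p*)·50.0000]/1.33 = 2.5487. B = V − Δ·S = 87.2945.
Check: Δ(0,0)·S0 + B(0,0) = 2.5487 = V0.

(0,0): Delta=-0.8308 Bond=87.2945
V0=2.5487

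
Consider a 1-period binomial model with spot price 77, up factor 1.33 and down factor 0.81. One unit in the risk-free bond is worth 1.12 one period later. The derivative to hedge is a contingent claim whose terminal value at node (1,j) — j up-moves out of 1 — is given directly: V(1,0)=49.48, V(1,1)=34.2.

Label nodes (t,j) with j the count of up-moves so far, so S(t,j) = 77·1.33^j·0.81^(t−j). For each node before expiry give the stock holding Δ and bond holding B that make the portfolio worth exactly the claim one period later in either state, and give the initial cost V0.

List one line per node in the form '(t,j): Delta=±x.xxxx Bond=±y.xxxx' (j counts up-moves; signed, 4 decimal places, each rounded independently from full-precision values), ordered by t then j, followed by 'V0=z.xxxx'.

(0,0): Delta=-0.3816 Bond=65.4299
V0=36.0453

No-arbitrage ⇒ martingale measure with p* = (R−d)/(u−d) = 0.5962.
At expiry t=1: V(1,0)=49.4800, V(1,1)=34.2000
  t=0,j=0: stock 77.0000 → up 102.4100 (V=34.2000), down 62.3700 (V=49.4800). Price 36.0453; hedge Δ=-0.3816, bond B=65.4299.
Self-financing check: at every node Δ·S+B equals the discounted successor values.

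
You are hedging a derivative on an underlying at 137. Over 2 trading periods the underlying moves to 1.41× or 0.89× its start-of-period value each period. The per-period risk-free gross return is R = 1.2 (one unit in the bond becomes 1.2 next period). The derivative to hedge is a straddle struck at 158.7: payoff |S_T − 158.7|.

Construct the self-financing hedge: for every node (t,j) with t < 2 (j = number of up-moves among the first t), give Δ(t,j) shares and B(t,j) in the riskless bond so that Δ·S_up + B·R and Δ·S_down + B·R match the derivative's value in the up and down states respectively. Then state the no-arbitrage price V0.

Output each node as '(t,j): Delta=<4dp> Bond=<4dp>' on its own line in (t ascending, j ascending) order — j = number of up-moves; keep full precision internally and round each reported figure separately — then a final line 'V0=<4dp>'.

(0,0): Delta=0.5259 Bond=-33.8863
(1,0): Delta=-0.5829 Bond=94.5354
(1,1): Delta=1.0000 Bond=-132.2500
V0=38.1588

Since d<R<u, set p* = (R−d)/(u−d) = 0.5962; price each node as the discounted p*-expectation of its children.
Payoff layer (t=2): V(2,0)=50.1823, V(2,1)=13.2213, V(2,2)=113.6697
  t=1,j=0: stock 121.9300 → up 171.9213 (V=13.2213), down 108.5177 (V=50.1823). Price 23.4565; hedge Δ=-0.5829, bond B=94.5354.
  t=1,j=1: stock 193.1700 → up 272.3697 (V=113.6697), down 171.9213 (V=13.2213). Price 60.9200; hedge Δ=1.0000, bond B=-132.2500.
  t=0,j=0: stock 137.0000 → up 193.1700 (V=60.9200), down 121.9300 (V=23.4565). Price 38.1588; hedge Δ=0.5259, bond B=-33.8863.
The time-0 hedge costs 38.1588, which is the no-arbitrage price.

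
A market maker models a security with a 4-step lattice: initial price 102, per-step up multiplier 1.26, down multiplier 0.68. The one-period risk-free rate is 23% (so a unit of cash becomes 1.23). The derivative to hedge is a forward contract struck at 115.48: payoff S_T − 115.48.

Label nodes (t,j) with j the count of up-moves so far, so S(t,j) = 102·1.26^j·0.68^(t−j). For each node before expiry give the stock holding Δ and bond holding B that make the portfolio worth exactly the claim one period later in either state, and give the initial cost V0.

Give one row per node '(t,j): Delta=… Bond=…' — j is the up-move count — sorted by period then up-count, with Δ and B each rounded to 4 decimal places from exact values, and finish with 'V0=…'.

Since d<R<u, set p* = (R−d)/(u−d) = 0.9483; price each node as the discounted p*-expectation of its children.
Terminal values V(4,·): V(4,0)=-93.6710, V(4,1)=-75.0692, V(4,2)=-40.6012, V(4,3)=23.2661, V(4,4)=141.6083
  t=3,j=0: stock 32.0721 → up 40.4108 (V=-75.0692), down 21.8090 (V=-93.6710). Price -61.8141; hedge Δ=1.0000, bond B=-93.8862.
  t=3,j=1: stock 59.4276 → up 74.8788 (V=-40.6012), down 40.4108 (V=-75.0692). Price -34.4585; hedge Δ=1.0000, bond B=-93.8862.
  t=3,j=2: stock 110.1159 → up 138.7461 (V=23.2661), down 74.8788 (V=-40.6012). Price 16.2298; hedge Δ=1.0000, bond B=-93.8862.
  t=3,j=3: stock 204.0384 → up 257.0883 (V=141.6083), down 138.7461 (V=23.2661). Price 110.1522; hedge Δ=1.0000, bond B=-93.8862.
  t=2,j=0: stock 47.1648 → up 59.4276 (V=-34.4585), down 32.0721 (V=-61.8141). Price -29.1654; hedge Δ=1.0000, bond B=-76.3302.
  t=2,j=1: stock 87.3936 → up 110.1159 (V=16.2298), down 59.4276 (V=-34.4585). Price 11.0634; hedge Δ=1.0000, bond B=-76.3302.
  t=2,j=2: stock 161.9352 → up 204.0384 (V=110.1522), down 110.1159 (V=16.2298). Price 85.6050; hedge Δ=1.0000, bond B=-76.3302.
  t=1,j=0: stock 69.3600 → up 87.3936 (V=11.0634), down 47.1648 (V=-29.1654). Price 7.3029; hedge Δ=1.0000, bond B=-62.0571.
  t=1,j=1: stock 128.5200 → up 161.9352 (V=85.6050), down 87.3936 (V=11.0634). Price 66.4629; hedge Δ=1.0000, bond B=-62.0571.
  t=0,j=0: stock 102.0000 → up 128.5200 (V=66.4629), down 69.3600 (V=7.3029). Price 51.5471; hedge Δ=1.0000, bond B=-50.4529.
Each (Δ,B) replicates both successor values, so the strategy is self-financing and V0 is arbitrage-free.

(0,0): Delta=1.0000 Bond=-50.4529
(1,0): Delta=1.0000 Bond=-62.0571
(1,1): Delta=1.0000 Bond=-62.0571
(2,0): Delta=1.0000 Bond=-76.3302
(2,1): Delta=1.0000 Bond=-76.3302
(2,2): Delta=1.0000 Bond=-76.3302
(3,0): Delta=1.0000 Bond=-93.8862
(3,1): Delta=1.0000 Bond=-93.8862
(3,2): Delta=1.0000 Bond=-93.8862
(3,3): Delta=1.0000 Bond=-93.8862
V0=51.5471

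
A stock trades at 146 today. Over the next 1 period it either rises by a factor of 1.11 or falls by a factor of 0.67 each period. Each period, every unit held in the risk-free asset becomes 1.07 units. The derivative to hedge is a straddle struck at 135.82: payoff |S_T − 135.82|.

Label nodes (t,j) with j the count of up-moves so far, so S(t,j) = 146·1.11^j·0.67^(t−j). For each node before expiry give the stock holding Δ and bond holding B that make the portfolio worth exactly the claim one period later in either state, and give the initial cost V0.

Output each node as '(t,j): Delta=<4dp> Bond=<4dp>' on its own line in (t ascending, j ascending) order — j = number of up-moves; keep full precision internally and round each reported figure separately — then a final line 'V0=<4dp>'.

Risk-neutral probability p* = (R−d)/(u−d) = (1.07−0.67)/(1.11−0.67) = 0.9091.
At expiry t=1: V(1,0)=38.0000, V(1,1)=26.2400
Node (0,0) S=146.0000: V=(p*·26.2400+(1−p*)·38.0000)/1.07=25.5225; Δ=(26.2400−38.0000)/(162.0600−97.8200)=-0.1831; B=V−Δ·S=52.2498
Each (Δ,B) replicates both successor values, so the strategy is self-financing and V0 is arbitrage-free.

(0,0): Delta=-0.1831 Bond=52.2498
V0=25.5225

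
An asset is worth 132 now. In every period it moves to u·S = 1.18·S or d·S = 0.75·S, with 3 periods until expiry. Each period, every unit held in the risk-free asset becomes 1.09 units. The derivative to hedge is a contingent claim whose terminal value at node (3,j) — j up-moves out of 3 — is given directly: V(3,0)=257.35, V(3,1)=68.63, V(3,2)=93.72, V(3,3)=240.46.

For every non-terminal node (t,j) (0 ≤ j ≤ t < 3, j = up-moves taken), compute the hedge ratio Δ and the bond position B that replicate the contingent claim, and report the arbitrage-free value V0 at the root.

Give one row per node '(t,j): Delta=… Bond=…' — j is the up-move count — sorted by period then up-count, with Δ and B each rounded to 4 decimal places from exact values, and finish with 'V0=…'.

No-arbitrage ⇒ martingale measure with p* = (R−d)/(u−d) = 0.7907.
Payoff layer (t=3): V(3,0)=257.3500, V(3,1)=68.6300, V(3,2)=93.7200, V(3,3)=240.4600
  t=2,j=0: stock 74.2500 → up 87.6150 (V=68.6300), down 55.6875 (V=257.3500). Price 99.2014; hedge Δ=-5.9109, bond B=538.0851.
  t=2,j=1: stock 116.8200 → up 137.8476 (V=93.7200), down 87.6150 (V=68.6300). Price 81.1639; hedge Δ=0.4995, bond B=22.8150.
  t=2,j=2: stock 183.7968 → up 216.8802 (V=240.4600), down 137.8476 (V=93.7200). Price 192.4284; hedge Δ=1.8567, bond B=-148.8274.
  t=1,j=0: stock 99.0000 → up 116.8200 (V=81.1639), down 74.2500 (V=99.2014). Price 77.9258; hedge Δ=-0.4237, bond B=119.8736.
  t=1,j=1: stock 155.7600 → up 183.7968 (V=192.4284), down 116.8200 (V=81.1639). Price 155.1748; hedge Δ=1.6612, bond B=-103.5800.
  t=0,j=0: stock 132.0000 → up 155.7600 (V=155.1748), down 99.0000 (V=77.9258). Price 127.5288; hedge Δ=1.3610, bond B=-52.1199.
Each (Δ,B) replicates both successor values, so the strategy is self-financing and V0 is arbitrage-free.

(0,0): Delta=1.3610 Bond=-52.1199
(1,0): Delta=-0.4237 Bond=119.8736
(1,1): Delta=1.6612 Bond=-103.5800
(2,0): Delta=-5.9109 Bond=538.0851
(2,1): Delta=0.4995 Bond=22.8150
(2,2): Delta=1.8567 Bond=-148.8274
V0=127.5288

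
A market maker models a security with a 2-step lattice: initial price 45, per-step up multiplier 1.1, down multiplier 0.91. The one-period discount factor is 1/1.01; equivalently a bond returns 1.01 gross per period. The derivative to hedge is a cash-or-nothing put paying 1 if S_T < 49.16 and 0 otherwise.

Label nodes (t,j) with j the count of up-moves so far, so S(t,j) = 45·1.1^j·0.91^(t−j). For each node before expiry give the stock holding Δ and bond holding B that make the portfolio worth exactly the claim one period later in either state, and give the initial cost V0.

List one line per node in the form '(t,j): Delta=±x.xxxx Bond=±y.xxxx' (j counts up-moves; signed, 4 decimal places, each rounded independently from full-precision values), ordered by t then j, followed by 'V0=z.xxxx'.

Since d<R<u, set p* = (R−d)/(u−d) = 0.5263; price each node as the discounted p*-expectation of its children.
At expiry t=2: V(2,0)=1.0000, V(2,1)=1.0000, V(2,2)=0.0000
Node (1,0) S=40.9500: V=(p*·1.0000+(1−p*)·1.0000)/1.01=0.9901; Δ=(1.0000−1.0000)/(45.0450−37.2645)=0.0000; B=V−Δ·S=0.9901
Node (1,1) S=49.5000: V=(p*·0.0000+(1−p*)·1.0000)/1.01=0.4690; Δ=(0.0000−1.0000)/(54.4500−45.0450)=-0.1063; B=V−Δ·S=5.7322
Node (0,0) S=45.0000: V=(p*·0.4690+(1−p*)·0.9901)/1.01=0.7087; Δ=(0.4690−0.9901)/(49.5000−40.9500)=-0.0609; B=V−Δ·S=3.4514
Self-financing check: at every node Δ·S+B equals the discounted successor values.

(0,0): Delta=-0.0609 Bond=3.4514
(1,0): Delta=0.0000 Bond=0.9901
(1,1): Delta=-0.1063 Bond=5.7322
V0=0.7087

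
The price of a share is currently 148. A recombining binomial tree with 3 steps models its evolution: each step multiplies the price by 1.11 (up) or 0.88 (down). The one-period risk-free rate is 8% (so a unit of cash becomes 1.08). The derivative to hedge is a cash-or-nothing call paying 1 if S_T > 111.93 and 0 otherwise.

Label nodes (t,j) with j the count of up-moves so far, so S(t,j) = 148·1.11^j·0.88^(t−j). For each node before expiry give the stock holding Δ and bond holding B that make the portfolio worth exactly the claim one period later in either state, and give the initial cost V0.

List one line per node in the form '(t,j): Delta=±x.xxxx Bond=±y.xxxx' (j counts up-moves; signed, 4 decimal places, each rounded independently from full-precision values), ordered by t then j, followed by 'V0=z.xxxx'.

Risk-neutral probability p* = (R−d)/(u−d) = (1.08−0.88)/(1.11−0.88) = 0.8696.
Terminal values V(3,·): V(3,0)=0.0000, V(3,1)=1.0000, V(3,2)=1.0000, V(3,3)=1.0000
Node (2,0) S=114.6112: V=(p*·1.0000+(1−p*)·0.0000)/1.08=0.8052; Δ=(1.0000−0.0000)/(127.2184−100.8579)=0.0379; B=V−Δ·S=-3.5427
Node (2,1) S=144.5664: V=(p*·1.0000+(1−p*)·1.0000)/1.08=0.9259; Δ=(1.0000−1.0000)/(160.4687−127.2184)=0.0000; B=V−Δ·S=0.9259
Node (2,2) S=182.3508: V=(p*·1.0000+(1−p*)·1.0000)/1.08=0.9259; Δ=(1.0000−1.0000)/(202.4094−160.4687)=0.0000; B=V−Δ·S=0.9259
Node (1,0) S=130.2400: V=(p*·0.9259+(1−p*)·0.8052)/1.08=0.8428; Δ=(0.9259−0.8052)/(144.5664−114.6112)=0.0040; B=V−Δ·S=0.3177
Node (1,1) S=164.2800: V=(p*·0.9259+(1−p*)·0.9259)/1.08=0.8573; Δ=(0.9259−0.9259)/(182.3508−144.5664)=0.0000; B=V−Δ·S=0.8573
Node (0,0) S=148.0000: V=(p*·0.8573+(1−p*)·0.8428)/1.08=0.7921; Δ=(0.8573−0.8428)/(164.2800−130.2400)=0.0004; B=V−Δ·S=0.7287
The time-0 hedge costs 0.7921, which is the no-arbitrage price.

(0,0): Delta=0.0004 Bond=0.7287
(1,0): Delta=0.0040 Bond=0.3177
(1,1): Delta=0.0000 Bond=0.8573
(2,0): Delta=0.0379 Bond=-3.5427
(2,1): Delta=0.0000 Bond=0.9259
(2,2): Delta=0.0000 Bond=0.9259
V0=0.7921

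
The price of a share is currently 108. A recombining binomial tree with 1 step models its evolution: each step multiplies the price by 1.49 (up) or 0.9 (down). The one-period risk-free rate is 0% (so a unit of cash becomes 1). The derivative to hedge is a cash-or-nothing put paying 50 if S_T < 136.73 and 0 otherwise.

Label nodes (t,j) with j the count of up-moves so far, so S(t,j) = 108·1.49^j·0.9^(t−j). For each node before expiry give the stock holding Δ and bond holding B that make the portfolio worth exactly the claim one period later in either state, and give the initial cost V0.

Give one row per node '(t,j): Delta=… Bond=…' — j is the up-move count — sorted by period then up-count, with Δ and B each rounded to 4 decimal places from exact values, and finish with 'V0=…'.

No-arbitrage ⇒ martingale measure with p* = (R−d)/(u−d) = 0.1695.
Terminal payoffs: V(1,0)=50.0000, V(1,1)=0.0000
  t=0,j=0: stock 108.0000 → up 160.9200 (V=0.0000), down 97.2000 (V=50.0000). Price 41.5254; hedge Δ=-0.7847, bond B=126.2712.
Self-financing check: at every node Δ·S+B equals the discounted successor values.

(0,0): Delta=-0.7847 Bond=126.2712
V0=41.5254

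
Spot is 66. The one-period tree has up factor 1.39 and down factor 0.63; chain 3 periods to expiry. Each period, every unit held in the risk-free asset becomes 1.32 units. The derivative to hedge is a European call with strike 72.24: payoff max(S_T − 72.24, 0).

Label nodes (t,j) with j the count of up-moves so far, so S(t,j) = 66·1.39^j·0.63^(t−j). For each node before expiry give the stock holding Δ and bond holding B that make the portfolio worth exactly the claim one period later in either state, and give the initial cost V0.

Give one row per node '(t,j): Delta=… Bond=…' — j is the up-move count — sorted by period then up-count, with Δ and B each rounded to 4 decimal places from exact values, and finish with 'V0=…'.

(0,0): Delta=0.9295 Bond=-26.3777
(1,0): Delta=0.1762 Bond=-3.4972
(1,1): Delta=0.9641 Bond=-37.9962
(2,0): Delta=0.0000 Bond=0.0000
(2,1): Delta=0.1843 Bond=-5.0847
(2,2): Delta=1.0000 Bond=-54.7273
V0=34.9697

Risk-neutral probability p* = (R−d)/(u−d) = (1.32−0.63)/(1.39−0.63) = 0.9079.
At expiry t=3: V(3,0)=0.0000, V(3,1)=0.0000, V(3,2)=8.0967, V(3,3)=105.0109
Node (2,0) S=26.1954: V=(p*·0.0000+(1−p*)·0.0000)/1.32=0.0000; Δ=(0.0000−0.0000)/(36.4116−16.5031)=0.0000; B=V−Δ·S=0.0000
Node (2,1) S=57.7962: V=(p*·8.0967+(1−p*)·0.0000)/1.32=5.5689; Δ=(8.0967−0.0000)/(80.3367−36.4116)=0.1843; B=V−Δ·S=-5.0847
Node (2,2) S=127.5186: V=(p*·105.0109+(1−p*)·8.0967)/1.32=72.7913; Δ=(105.0109−8.0967)/(177.2509−80.3367)=1.0000; B=V−Δ·S=-54.7273
Node (1,0) S=41.5800: V=(p*·5.5689+(1−p*)·0.0000)/1.32=3.8303; Δ=(5.5689−0.0000)/(57.7962−26.1954)=0.1762; B=V−Δ·S=-3.4972
Node (1,1) S=91.7400: V=(p*·72.7913+(1−p*)·5.5689)/1.32=50.4544; Δ=(72.7913−5.5689)/(127.5186−57.7962)=0.9641; B=V−Δ·S=-37.9962
Node (0,0) S=66.0000: V=(p*·50.4544+(1−p*)·3.8303)/1.32=34.9697; Δ=(50.4544−3.8303)/(91.7400−41.5800)=0.9295; B=V−Δ·S=-26.3777
Root portfolio cost Δ·66+B reproduces V0=34.9697.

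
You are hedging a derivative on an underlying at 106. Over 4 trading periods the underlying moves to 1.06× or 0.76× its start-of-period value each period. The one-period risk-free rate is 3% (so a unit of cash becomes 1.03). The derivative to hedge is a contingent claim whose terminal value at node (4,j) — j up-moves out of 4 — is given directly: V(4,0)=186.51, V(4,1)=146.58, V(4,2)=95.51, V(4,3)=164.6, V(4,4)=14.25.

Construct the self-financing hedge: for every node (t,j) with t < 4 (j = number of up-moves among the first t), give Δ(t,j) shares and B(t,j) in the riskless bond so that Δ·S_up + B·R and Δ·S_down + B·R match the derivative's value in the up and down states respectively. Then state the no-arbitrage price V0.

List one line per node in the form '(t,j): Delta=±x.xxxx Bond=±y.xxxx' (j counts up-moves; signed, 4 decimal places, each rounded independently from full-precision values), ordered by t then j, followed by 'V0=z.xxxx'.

(0,0): Delta=-2.7119 Bond=343.0230
(1,0): Delta=1.8086 Bond=-10.8541
(1,1): Delta=-3.0720 Bond=393.7768
(2,0): Delta=-2.6406 Bond=261.2199
(2,1): Delta=2.1630 Bond=-41.4464
(2,2): Delta=-3.4891 Bond=455.2608
(3,0): Delta=-2.8604 Bond=279.2874
(3,1): Delta=-2.6230 Bond=267.9197
(3,2): Delta=2.5443 Bond=-77.2019
(3,3): Delta=-3.9697 Bond=529.5987
V0=55.5615

Under the risk-neutral measure, an up-move has probability p* = (R−d)/(u−d) = 0.9000 and values discount at R = 1.03.
Terminal values V(4,·): V(4,0)=186.5100, V(4,1)=146.5800, V(4,2)=95.5100, V(4,3)=164.6000, V(4,4)=14.2500
(3,0): S=46.5315. Δ = (V_up−V_dn)/(S_up−S_dn) = (146.5800−186.5100)/(49.3233−35.3639) = -2.8604. V = [p*·146.5800 + (1−p*)·186.5100]/1.03 = 146.1874. B = V − Δ·S = 279.2874.
(3,1): S=64.8991. Δ = (V_up−V_dn)/(S_up−S_dn) = (95.5100−146.5800)/(68.7931−49.3233) = -2.6230. V = [p*·95.5100 + (1−p*)·146.5800]/1.03 = 97.6864. B = V − Δ·S = 267.9197.
(3,2): S=90.5172. Δ = (V_up−V_dn)/(S_up−S_dn) = (164.6000−95.5100)/(95.9482−68.7931) = 2.5443. V = [p*·164.6000 + (1−p*)·95.5100]/1.03 = 153.0981. B = V − Δ·S = -77.2019.
(3,3): S=126.2477. Δ = (V_up−V_dn)/(S_up−S_dn) = (14.2500−164.6000)/(133.8226−95.9482) = -3.9697. V = [p*·14.2500 + (1−p*)·164.6000]/1.03 = 28.4320. B = V − Δ·S = 529.5987.
(2,0): S=61.2256. Δ = (V_up−V_dn)/(S_up−S_dn) = (97.6864−146.1874)/(64.8991−46.5315) = -2.6406. V = [p*·97.6864 + (1−p*)·146.1874]/1.03 = 99.5500. B = V − Δ·S = 261.2199.
(2,1): S=85.3936. Δ = (V_up−V_dn)/(S_up−S_dn) = (153.0981−97.6864)/(90.5172−64.8991) = 2.1630. V = [p*·153.0981 + (1−p*)·97.6864]/1.03 = 143.2591. B = V − Δ·S = -41.4464.
(2,2): S=119.1016. Δ = (V_up−V_dn)/(S_up−S_dn) = (28.4320−153.0981)/(126.2477−90.5172) = -3.4891. V = [p*·28.4320 + (1−p*)·153.0981]/1.03 = 39.7074. B = V − Δ·S = 455.2608.
(1,0): S=80.5600. Δ = (V_up−V_dn)/(S_up−S_dn) = (143.2591−99.5500)/(85.3936−61.2256) = 1.8086. V = [p*·143.2591 + (1−p*)·99.5500]/1.03 = 134.8429. B = V − Δ·S = -10.8541.
(1,1): S=112.3600. Δ = (V_up−V_dn)/(S_up−S_dn) = (39.7074−143.2591)/(119.1016−85.3936) = -3.0720. V = [p*·39.7074 + (1−p*)·143.2591]/1.03 = 48.6045. B = V − Δ·S = 393.7768.
(0,0): S=106.0000. Δ = (V_up−V_dn)/(S_up−S_dn) = (48.6045−134.8429)/(112.3600−80.5600) = -2.7119. V = [p*·48.6045 + (1−p*)·134.8429]/1.03 = 55.5615. B = V − Δ·S = 343.0230.
Self-financing check: at every node Δ·S+B equals the discounted successor values.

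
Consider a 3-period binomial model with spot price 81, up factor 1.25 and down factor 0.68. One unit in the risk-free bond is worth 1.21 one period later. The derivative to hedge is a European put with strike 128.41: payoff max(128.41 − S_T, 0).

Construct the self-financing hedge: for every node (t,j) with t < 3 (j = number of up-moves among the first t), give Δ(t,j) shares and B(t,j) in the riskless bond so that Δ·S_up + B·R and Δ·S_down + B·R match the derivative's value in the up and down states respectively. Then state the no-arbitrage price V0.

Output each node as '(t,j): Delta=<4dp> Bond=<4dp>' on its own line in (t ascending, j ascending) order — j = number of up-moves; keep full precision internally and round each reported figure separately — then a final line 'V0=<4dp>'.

(0,0): Delta=-0.6189 Bond=55.1382
(1,0): Delta=-1.0000 Bond=87.7058
(1,1): Delta=-0.6033 Bond=65.1332
(2,0): Delta=-1.0000 Bond=106.1240
(2,1): Delta=-1.0000 Bond=106.1240
(2,2): Delta=-0.5870 Bond=76.7499
V0=5.0037

The replicating-portfolio and risk-neutral prices coincide; use p* = (1.21−0.68)/(1.25−0.68) = 0.9298 for the latter.
At expiry t=3: V(3,0)=102.9410, V(3,1)=81.5920, V(3,2)=42.3475, V(3,3)=0.0000
Node (2,0) S=37.4544: V=(p*·81.5920+(1−p*)·102.9410)/1.21=68.6696; Δ=(81.5920−102.9410)/(46.8180−25.4690)=-1.0000; B=V−Δ·S=106.1240
Node (2,1) S=68.8500: V=(p*·42.3475+(1−p*)·81.5920)/1.21=37.2740; Δ=(42.3475−81.5920)/(86.0625−46.8180)=-1.0000; B=V−Δ·S=106.1240
Node (2,2) S=126.5625: V=(p*·0.0000+(1−p*)·42.3475)/1.21=2.4560; Δ=(0.0000−42.3475)/(158.2031−86.0625)=-0.5870; B=V−Δ·S=76.7499
Node (1,0) S=55.0800: V=(p*·37.2740+(1−p*)·68.6696)/1.21=32.6258; Δ=(37.2740−68.6696)/(68.8500−37.4544)=-1.0000; B=V−Δ·S=87.7058
Node (1,1) S=101.2500: V=(p*·2.4560+(1−p*)·37.2740)/1.21=4.0491; Δ=(2.4560−37.2740)/(126.5625−68.8500)=-0.6033; B=V−Δ·S=65.1332
Node (0,0) S=81.0000: V=(p*·4.0491+(1−p*)·32.6258)/1.21=5.0037; Δ=(4.0491−32.6258)/(101.2500−55.0800)=-0.6189; B=V−Δ·S=55.1382
Each (Δ,B) replicates both successor values, so the strategy is self-financing and V0 is arbitrage-free.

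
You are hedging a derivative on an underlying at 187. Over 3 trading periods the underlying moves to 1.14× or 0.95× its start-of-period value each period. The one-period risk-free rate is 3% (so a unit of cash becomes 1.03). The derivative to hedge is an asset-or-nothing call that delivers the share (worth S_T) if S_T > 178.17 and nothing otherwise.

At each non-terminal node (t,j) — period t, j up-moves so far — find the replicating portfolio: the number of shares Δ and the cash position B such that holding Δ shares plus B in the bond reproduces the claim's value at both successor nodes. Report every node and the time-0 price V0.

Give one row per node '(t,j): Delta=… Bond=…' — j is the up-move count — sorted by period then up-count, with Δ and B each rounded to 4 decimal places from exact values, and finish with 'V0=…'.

(0,0): Delta=2.4257 Bond=-295.0735
(1,0): Delta=3.6699 Bond=-524.9625
(1,1): Delta=1.0000 Bond=0.0000
(2,0): Delta=6.0000 Bond=-933.9561
(2,1): Delta=1.0000 Bond=0.0000
(2,2): Delta=1.0000 Bond=0.0000
V0=158.5280

The replicating-portfolio and risk-neutral prices coincide; use p* = (1.03−0.95)/(1.14−0.95) = 0.4211 for the latter.
Terminal payoffs: V(3,0)=0.0000, V(3,1)=192.3949, V(3,2)=230.8739, V(3,3)=277.0487
(2,0): S=168.7675. Δ = (V_up−V_dn)/(S_up−S_dn) = (192.3949−0.0000)/(192.3949−160.3291) = 6.0000. V = [p*·192.3949 + (1−p*)·0.0000]/1.03 = 78.6489. B = V − Δ·S = -933.9561.
(2,1): S=202.5210. Δ = (V_up−V_dn)/(S_up−S_dn) = (230.8739−192.3949)/(230.8739−192.3949) = 1.0000. V = [p*·230.8739 + (1−p*)·192.3949]/1.03 = 202.5210. B = V − Δ·S = 0.0000.
(2,2): S=243.0252. Δ = (V_up−V_dn)/(S_up−S_dn) = (277.0487−230.8739)/(277.0487−230.8739) = 1.0000. V = [p*·277.0487 + (1−p*)·230.8739]/1.03 = 243.0252. B = V − Δ·S = 0.0000.
(1,0): S=177.6500. Δ = (V_up−V_dn)/(S_up−S_dn) = (202.5210−78.6489)/(202.5210−168.7675) = 3.6699. V = [p*·202.5210 + (1−p*)·78.6489]/1.03 = 126.9957. B = V − Δ·S = -524.9625.
(1,1): S=213.1800. Δ = (V_up−V_dn)/(S_up−S_dn) = (243.0252−202.5210)/(243.0252−202.5210) = 1.0000. V = [p*·243.0252 + (1−p*)·202.5210]/1.03 = 213.1800. B = V − Δ·S = 0.0000.
(0,0): S=187.0000. Δ = (V_up−V_dn)/(S_up−S_dn) = (213.1800−126.9957)/(213.1800−177.6500) = 2.4257. V = [p*·213.1800 + (1−p*)·126.9957]/1.03 = 158.5280. B = V − Δ·S = -295.0735.
Each (Δ,B) replicates both successor values, so the strategy is self-financing and V0 is arbitrage-free.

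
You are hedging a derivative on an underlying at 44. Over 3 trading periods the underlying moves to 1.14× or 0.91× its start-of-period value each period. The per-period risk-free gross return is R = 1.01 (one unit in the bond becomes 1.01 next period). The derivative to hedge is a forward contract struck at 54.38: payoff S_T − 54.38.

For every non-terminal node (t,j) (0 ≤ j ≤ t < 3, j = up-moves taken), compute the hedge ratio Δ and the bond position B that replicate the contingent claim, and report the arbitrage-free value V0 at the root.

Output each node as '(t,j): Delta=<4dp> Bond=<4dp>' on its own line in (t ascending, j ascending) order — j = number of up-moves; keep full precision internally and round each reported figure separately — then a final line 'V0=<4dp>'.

Under the risk-neutral measure, an up-move has probability p* = (R−d)/(u−d) = 0.4348 and values discount at R = 1.01.
Terminal payoffs: V(3,0)=-21.2229, V(3,1)=-12.8425, V(3,2)=-2.3440, V(3,3)=10.8079
  t=2,j=0: stock 36.4364 → up 41.5375 (V=-12.8425), down 33.1571 (V=-21.2229). Price -17.4052; hedge Δ=1.0000, bond B=-53.8416.
  t=2,j=1: stock 45.6456 → up 52.0360 (V=-2.3440), down 41.5375 (V=-12.8425). Price -8.1960; hedge Δ=1.0000, bond B=-53.8416.
  t=2,j=2: stock 57.1824 → up 65.1879 (V=10.8079), down 52.0360 (V=-2.3440). Price 3.3408; hedge Δ=1.0000, bond B=-53.8416.
  t=1,j=0: stock 40.0400 → up 45.6456 (V=-8.1960), down 36.4364 (V=-17.4052). Price -13.2685; hedge Δ=1.0000, bond B=-53.3085.
  t=1,j=1: stock 50.1600 → up 57.1824 (V=3.3408), down 45.6456 (V=-8.1960). Price -3.1485; hedge Δ=1.0000, bond B=-53.3085.
  t=0,j=0: stock 44.0000 → up 50.1600 (V=-3.1485), down 40.0400 (V=-13.2685). Price -8.7807; hedge Δ=1.0000, bond B=-52.7807.
Root portfolio cost Δ·44+B reproduces V0=-8.7807.

(0,0): Delta=1.0000 Bond=-52.7807
(1,0): Delta=1.0000 Bond=-53.3085
(1,1): Delta=1.0000 Bond=-53.3085
(2,0): Delta=1.0000 Bond=-53.8416
(2,1): Delta=1.0000 Bond=-53.8416
(2,2): Delta=1.0000 Bond=-53.8416
V0=-8.7807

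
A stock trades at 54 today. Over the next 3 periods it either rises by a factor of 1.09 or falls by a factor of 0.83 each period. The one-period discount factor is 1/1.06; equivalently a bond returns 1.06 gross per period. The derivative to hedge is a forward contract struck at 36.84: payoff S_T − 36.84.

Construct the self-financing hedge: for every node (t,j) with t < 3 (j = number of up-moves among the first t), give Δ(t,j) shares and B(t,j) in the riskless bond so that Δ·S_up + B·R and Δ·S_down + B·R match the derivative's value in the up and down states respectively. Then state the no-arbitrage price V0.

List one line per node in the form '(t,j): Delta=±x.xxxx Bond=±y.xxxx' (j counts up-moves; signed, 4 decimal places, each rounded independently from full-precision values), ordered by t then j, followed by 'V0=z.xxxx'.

Since d<R<u, set p* = (R−d)/(u−d) = 0.8846; price each node as the discounted p*-expectation of its children.
At expiry t=3: V(3,0)=-5.9635, V(3,1)=3.7087, V(3,2)=16.4106, V(3,3)=33.0916
Node (2,0) S=37.2006: V=(p*·3.7087+(1−p*)·-5.9635)/1.06=2.4459; Δ=(3.7087−-5.9635)/(40.5487−30.8765)=1.0000; B=V−Δ·S=-34.7547
Node (2,1) S=48.8538: V=(p*·16.4106+(1−p*)·3.7087)/1.06=14.0991; Δ=(16.4106−3.7087)/(53.2506−40.5487)=1.0000; B=V−Δ·S=-34.7547
Node (2,2) S=64.1574: V=(p*·33.0916+(1−p*)·16.4106)/1.06=29.4027; Δ=(33.0916−16.4106)/(69.9316−53.2506)=1.0000; B=V−Δ·S=-34.7547
Node (1,0) S=44.8200: V=(p*·14.0991+(1−p*)·2.4459)/1.06=12.0325; Δ=(14.0991−2.4459)/(48.8538−37.2006)=1.0000; B=V−Δ·S=-32.7875
Node (1,1) S=58.8600: V=(p*·29.4027+(1−p*)·14.0991)/1.06=26.0725; Δ=(29.4027−14.0991)/(64.1574−48.8538)=1.0000; B=V−Δ·S=-32.7875
Node (0,0) S=54.0000: V=(p*·26.0725+(1−p*)·12.0325)/1.06=23.0684; Δ=(26.0725−12.0325)/(58.8600−44.8200)=1.0000; B=V−Δ·S=-30.9316
Each (Δ,B) replicates both successor values, so the strategy is self-financing and V0 is arbitrage-free.

(0,0): Delta=1.0000 Bond=-30.9316
(1,0): Delta=1.0000 Bond=-32.7875
(1,1): Delta=1.0000 Bond=-32.7875
(2,0): Delta=1.0000 Bond=-34.7547
(2,1): Delta=1.0000 Bond=-34.7547
(2,2): Delta=1.0000 Bond=-34.7547
V0=23.0684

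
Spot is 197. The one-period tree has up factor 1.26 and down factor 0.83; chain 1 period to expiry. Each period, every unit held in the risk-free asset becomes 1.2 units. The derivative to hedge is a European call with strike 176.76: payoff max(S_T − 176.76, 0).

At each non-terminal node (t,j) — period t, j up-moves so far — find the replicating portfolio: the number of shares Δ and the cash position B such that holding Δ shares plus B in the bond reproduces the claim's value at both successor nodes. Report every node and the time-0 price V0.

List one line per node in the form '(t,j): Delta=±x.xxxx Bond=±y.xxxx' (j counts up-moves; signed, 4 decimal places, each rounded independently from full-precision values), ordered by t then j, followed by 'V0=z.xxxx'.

(0,0): Delta=0.8436 Bond=-114.9453
V0=51.2407

Risk-neutral probability p* = (R−d)/(u−d) = (1.2−0.83)/(1.26−0.83) = 0.8605.
Terminal payoffs: V(1,0)=0.0000, V(1,1)=71.4600
  t=0,j=0: stock 197.0000 → up 248.2200 (V=71.4600), down 163.5100 (V=0.0000). Price 51.2407; hedge Δ=0.8436, bond B=-114.9453.
Self-financing check: at every node Δ·S+B equals the discounted successor values.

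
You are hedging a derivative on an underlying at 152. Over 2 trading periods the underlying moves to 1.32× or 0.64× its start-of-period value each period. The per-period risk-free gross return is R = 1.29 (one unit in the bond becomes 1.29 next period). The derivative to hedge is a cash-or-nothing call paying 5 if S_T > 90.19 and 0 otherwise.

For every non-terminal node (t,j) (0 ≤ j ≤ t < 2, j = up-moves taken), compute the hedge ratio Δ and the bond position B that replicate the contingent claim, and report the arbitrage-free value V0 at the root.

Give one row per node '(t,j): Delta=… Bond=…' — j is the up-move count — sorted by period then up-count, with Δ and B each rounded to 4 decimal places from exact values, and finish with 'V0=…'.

Under the risk-neutral measure, an up-move has probability p* = (R−d)/(u−d) = 0.9559 and values discount at R = 1.29.
At expiry t=2: V(2,0)=0.0000, V(2,1)=5.0000, V(2,2)=5.0000
Node (1,0) S=97.2800: V=(p*·5.0000+(1−p*)·0.0000)/1.29=3.7050; Δ=(5.0000−0.0000)/(128.4096−62.2592)=0.0756; B=V−Δ·S=-3.6480
Node (1,1) S=200.6400: V=(p*·5.0000+(1−p*)·5.0000)/1.29=3.8760; Δ=(5.0000−5.0000)/(264.8448−128.4096)=0.0000; B=V−Δ·S=3.8760
Node (0,0) S=152.0000: V=(p*·3.8760+(1−p*)·3.7050)/1.29=2.9988; Δ=(3.8760−3.7050)/(200.6400−97.2800)=0.0017; B=V−Δ·S=2.7473
The time-0 hedge costs 2.9988, which is the no-arbitrage price.

(0,0): Delta=0.0017 Bond=2.7473
(1,0): Delta=0.0756 Bond=-3.6480
(1,1): Delta=0.0000 Bond=3.8760
V0=2.9988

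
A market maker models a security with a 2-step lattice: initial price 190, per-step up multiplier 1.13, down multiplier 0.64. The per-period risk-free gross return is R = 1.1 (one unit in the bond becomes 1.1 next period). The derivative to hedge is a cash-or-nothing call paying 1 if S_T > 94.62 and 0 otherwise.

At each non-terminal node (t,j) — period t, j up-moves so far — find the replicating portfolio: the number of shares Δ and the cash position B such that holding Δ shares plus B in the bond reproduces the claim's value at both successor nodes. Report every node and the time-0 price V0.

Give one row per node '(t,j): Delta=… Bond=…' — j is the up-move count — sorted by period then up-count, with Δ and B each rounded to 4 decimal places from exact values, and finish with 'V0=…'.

Under the risk-neutral measure, an up-move has probability p* = (R−d)/(u−d) = 0.9388 and values discount at R = 1.1.
Terminal values V(2,·): V(2,0)=0.0000, V(2,1)=1.0000, V(2,2)=1.0000
  t=1,j=0: stock 121.6000 → up 137.4080 (V=1.0000), down 77.8240 (V=0.0000). Price 0.8534; hedge Δ=0.0168, bond B=-1.1874.
  t=1,j=1: stock 214.7000 → up 242.6110 (V=1.0000), down 137.4080 (V=1.0000). Price 0.9091; hedge Δ=0.0000, bond B=0.9091.
  t=0,j=0: stock 190.0000 → up 214.7000 (V=0.9091), down 121.6000 (V=0.8534). Price 0.8233; hedge Δ=0.0006, bond B=0.7098.
Self-financing check: at every node Δ·S+B equals the discounted successor values.

(0,0): Delta=0.0006 Bond=0.7098
(1,0): Delta=0.0168 Bond=-1.1874
(1,1): Delta=0.0000 Bond=0.9091
V0=0.8233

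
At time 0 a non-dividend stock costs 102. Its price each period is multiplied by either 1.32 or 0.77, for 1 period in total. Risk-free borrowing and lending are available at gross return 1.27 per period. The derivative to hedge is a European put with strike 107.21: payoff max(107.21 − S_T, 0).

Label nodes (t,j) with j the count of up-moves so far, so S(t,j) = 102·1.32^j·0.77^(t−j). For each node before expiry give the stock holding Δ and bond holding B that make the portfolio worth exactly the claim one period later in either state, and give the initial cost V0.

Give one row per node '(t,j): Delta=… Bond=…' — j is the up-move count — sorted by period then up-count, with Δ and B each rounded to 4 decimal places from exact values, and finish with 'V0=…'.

No-arbitrage ⇒ martingale measure with p* = (R−d)/(u−d) = 0.9091.
Payoff layer (t=1): V(1,0)=28.6700, V(1,1)=0.0000
  t=0,j=0: stock 102.0000 → up 134.6400 (V=0.0000), down 78.5400 (V=28.6700). Price 2.0523; hedge Δ=-0.5111, bond B=54.1795.
Root portfolio cost Δ·102+B reproduces V0=2.0523.

(0,0): Delta=-0.5111 Bond=54.1795
V0=2.0523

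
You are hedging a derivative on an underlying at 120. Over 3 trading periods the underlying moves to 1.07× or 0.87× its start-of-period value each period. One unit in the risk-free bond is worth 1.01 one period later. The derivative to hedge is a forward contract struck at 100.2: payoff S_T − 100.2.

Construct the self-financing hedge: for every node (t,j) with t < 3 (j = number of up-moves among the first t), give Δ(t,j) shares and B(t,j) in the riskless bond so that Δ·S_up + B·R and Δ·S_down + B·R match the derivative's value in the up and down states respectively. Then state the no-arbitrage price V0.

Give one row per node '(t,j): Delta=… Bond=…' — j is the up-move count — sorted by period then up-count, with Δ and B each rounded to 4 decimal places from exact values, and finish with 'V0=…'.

Risk-neutral probability p* = (R−d)/(u−d) = (1.01−0.87)/(1.07−0.87) = 0.7000.
At expiry t=3: V(3,0)=-21.1796, V(3,1)=-3.0140, V(3,2)=19.3276, V(3,3)=46.8052
  t=2,j=0: stock 90.8280 → up 97.1860 (V=-3.0140), down 79.0204 (V=-21.1796). Price -8.3799; hedge Δ=1.0000, bond B=-99.2079.
  t=2,j=1: stock 111.7080 → up 119.5276 (V=19.3276), down 97.1860 (V=-3.0140). Price 12.5001; hedge Δ=1.0000, bond B=-99.2079.
  t=2,j=2: stock 137.3880 → up 147.0052 (V=46.8052), down 119.5276 (V=19.3276). Price 38.1801; hedge Δ=1.0000, bond B=-99.2079.
  t=1,j=0: stock 104.4000 → up 111.7080 (V=12.5001), down 90.8280 (V=-8.3799). Price 6.1743; hedge Δ=1.0000, bond B=-98.2257.
  t=1,j=1: stock 128.4000 → up 137.3880 (V=38.1801), down 111.7080 (V=12.5001). Price 30.1743; hedge Δ=1.0000, bond B=-98.2257.
  t=0,j=0: stock 120.0000 → up 128.4000 (V=30.1743), down 104.4000 (V=6.1743). Price 22.7469; hedge Δ=1.0000, bond B=-97.2531.
The time-0 hedge costs 22.7469, which is the no-arbitrage price.

(0,0): Delta=1.0000 Bond=-97.2531
(1,0): Delta=1.0000 Bond=-98.2257
(1,1): Delta=1.0000 Bond=-98.2257
(2,0): Delta=1.0000 Bond=-99.2079
(2,1): Delta=1.0000 Bond=-99.2079
(2,2): Delta=1.0000 Bond=-99.2079
V0=22.7469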